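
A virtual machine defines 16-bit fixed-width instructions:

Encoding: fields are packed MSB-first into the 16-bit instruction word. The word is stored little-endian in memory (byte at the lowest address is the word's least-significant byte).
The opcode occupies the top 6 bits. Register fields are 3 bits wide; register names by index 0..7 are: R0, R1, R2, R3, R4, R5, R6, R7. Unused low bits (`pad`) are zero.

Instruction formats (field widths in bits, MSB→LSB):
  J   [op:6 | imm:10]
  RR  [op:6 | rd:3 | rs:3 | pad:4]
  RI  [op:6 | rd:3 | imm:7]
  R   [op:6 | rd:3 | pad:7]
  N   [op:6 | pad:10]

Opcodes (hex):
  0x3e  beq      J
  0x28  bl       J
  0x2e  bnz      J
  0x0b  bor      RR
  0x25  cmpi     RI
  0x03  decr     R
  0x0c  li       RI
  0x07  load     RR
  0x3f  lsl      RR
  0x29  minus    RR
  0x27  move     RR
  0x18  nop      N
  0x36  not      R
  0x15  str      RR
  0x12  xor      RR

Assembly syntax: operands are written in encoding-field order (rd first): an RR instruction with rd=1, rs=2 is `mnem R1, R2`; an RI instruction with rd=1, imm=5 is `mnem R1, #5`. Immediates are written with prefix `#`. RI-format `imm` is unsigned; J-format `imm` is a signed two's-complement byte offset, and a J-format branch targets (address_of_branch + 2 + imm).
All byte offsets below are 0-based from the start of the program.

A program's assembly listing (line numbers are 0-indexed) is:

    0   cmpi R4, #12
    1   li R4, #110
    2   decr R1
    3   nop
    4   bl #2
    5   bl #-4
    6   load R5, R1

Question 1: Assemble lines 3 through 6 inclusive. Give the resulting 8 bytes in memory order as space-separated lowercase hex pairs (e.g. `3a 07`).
00 60 02 a0 fc a3 90 1e

3. nop fields op=0x18:6|pad=0:10 → word 6000h → 00 60
4. bl fields op=0x28:6|imm=2:10 → word a002h → 02 a0
5. bl fields op=0x28:6|imm=-4:10 → word a3fch → fc a3
6. load fields op=0x7:6|rd=5:3|rs=1:3|pad=0:4 → word 1e90h → 90 1e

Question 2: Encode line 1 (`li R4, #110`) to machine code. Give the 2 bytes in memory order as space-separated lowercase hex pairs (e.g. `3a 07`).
6e 32

1. li fields op=0xc:6|rd=4:3|imm=110:7 → word 326eh → 6e 32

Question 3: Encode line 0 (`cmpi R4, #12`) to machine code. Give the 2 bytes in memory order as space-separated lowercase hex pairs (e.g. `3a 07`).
0c 96

line 0 (cmpi): pack op=0x25:6|rd=4:3|imm=12:7 = 0x960c; little→ 0c 96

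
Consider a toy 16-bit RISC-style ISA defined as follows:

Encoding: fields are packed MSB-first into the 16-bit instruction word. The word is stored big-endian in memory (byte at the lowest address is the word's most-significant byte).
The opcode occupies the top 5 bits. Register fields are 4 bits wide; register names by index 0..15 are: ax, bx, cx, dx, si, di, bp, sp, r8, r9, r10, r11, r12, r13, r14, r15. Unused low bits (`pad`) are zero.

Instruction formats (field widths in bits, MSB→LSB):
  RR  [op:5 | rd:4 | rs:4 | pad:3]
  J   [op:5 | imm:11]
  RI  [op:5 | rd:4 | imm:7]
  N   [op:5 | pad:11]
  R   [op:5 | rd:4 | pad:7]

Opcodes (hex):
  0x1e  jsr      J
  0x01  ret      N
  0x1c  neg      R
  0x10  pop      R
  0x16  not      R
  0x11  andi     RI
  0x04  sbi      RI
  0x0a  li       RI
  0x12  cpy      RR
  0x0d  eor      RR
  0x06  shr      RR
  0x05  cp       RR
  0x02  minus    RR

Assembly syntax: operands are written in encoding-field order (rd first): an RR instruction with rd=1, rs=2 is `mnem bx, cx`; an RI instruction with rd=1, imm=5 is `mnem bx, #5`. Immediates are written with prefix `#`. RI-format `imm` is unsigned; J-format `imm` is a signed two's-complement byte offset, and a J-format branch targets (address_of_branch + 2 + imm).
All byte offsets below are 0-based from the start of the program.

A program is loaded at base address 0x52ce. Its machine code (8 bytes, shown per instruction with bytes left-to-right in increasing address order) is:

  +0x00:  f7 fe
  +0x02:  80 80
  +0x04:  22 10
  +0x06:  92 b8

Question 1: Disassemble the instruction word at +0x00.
[00] f7 fe → 0xf7fe
  top 5b → 0x1e → jsr [J]
  [10:0] imm=2046 (s11→-2) = #-2

jsr #-2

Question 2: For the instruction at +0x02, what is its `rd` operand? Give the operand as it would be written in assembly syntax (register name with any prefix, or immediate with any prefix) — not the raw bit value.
bx

+0x02: 80 80 ⇒ word 0x8080 (big)
  opcode bits[15:11]=0x10: pop/R
  [10:7] rd=1 = bx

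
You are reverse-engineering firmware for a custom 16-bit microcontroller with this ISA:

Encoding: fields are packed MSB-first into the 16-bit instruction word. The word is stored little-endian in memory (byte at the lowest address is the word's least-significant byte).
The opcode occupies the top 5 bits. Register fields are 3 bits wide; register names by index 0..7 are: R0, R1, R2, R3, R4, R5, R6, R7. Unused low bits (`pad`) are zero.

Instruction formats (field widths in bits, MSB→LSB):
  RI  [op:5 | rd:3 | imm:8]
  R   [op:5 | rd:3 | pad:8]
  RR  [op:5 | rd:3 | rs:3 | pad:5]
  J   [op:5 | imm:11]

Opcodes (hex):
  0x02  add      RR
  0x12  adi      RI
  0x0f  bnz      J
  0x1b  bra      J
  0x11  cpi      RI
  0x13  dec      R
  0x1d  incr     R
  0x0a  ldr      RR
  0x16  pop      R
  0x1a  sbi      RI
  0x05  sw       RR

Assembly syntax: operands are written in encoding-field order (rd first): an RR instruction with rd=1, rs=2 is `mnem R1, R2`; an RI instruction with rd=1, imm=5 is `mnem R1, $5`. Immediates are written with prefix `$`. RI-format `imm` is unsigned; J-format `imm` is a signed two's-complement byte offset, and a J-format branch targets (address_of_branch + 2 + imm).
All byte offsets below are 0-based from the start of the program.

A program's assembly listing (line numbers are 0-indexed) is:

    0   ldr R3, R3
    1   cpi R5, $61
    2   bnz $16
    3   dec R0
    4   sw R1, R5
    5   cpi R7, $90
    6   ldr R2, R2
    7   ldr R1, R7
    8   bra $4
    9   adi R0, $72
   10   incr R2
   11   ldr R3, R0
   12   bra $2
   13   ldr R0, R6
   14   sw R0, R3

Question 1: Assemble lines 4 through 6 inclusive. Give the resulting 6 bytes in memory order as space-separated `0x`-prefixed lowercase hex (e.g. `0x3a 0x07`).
0xa0 0x29 0x5a 0x8f 0x40 0x52

line 4 (sw): pack op=0x5:5|rd=1:3|rs=5:3|pad=0:5 = 0x29a0; little→ a0 29
line 5 (cpi): pack op=0x11:5|rd=7:3|imm=90:8 = 0x8f5a; little→ 5a 8f
line 6 (ldr): pack op=0xa:5|rd=2:3|rs=2:3|pad=0:5 = 0x5240; little→ 40 52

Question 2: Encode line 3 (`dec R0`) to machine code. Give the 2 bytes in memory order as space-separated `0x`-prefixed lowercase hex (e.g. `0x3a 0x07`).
line 3 (dec): pack op=0x13:5|rd=0:3|pad=0:8 = 0x9800; little→ 00 98

0x00 0x98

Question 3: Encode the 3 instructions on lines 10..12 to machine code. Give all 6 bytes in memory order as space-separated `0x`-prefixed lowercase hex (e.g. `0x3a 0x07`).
10. incr fields op=0x1d:5|rd=2:3|pad=0:8 → word ea00h → 00 ea
11. ldr fields op=0xa:5|rd=3:3|rs=0:3|pad=0:5 → word 5300h → 00 53
12. bra fields op=0x1b:5|imm=2:11 → word d802h → 02 d8

0x00 0xea 0x00 0x53 0x02 0xd8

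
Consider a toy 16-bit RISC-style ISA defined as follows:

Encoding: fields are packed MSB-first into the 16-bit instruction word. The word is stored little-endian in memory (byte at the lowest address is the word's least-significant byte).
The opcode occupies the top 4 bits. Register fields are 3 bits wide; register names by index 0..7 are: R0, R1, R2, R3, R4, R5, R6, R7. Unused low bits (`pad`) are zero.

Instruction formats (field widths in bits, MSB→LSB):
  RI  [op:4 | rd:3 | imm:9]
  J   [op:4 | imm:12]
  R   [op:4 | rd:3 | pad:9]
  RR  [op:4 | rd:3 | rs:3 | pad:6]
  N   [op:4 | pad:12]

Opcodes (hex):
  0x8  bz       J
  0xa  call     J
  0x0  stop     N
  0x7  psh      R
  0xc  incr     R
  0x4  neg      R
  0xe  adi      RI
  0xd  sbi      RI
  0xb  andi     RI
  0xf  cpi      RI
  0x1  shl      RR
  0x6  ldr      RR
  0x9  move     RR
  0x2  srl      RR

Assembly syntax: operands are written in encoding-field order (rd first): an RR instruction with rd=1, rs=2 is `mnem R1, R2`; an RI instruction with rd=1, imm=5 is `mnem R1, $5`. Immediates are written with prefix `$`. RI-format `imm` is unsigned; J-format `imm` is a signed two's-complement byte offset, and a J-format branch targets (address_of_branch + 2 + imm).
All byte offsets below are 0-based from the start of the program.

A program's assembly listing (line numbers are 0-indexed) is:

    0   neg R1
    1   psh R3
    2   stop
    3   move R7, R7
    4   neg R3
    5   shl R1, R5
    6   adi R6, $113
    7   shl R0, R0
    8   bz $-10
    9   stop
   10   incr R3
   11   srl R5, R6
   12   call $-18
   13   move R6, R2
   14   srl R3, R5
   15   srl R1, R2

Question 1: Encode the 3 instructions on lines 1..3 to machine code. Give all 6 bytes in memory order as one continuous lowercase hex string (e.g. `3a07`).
00760000c09f

L1: psh op=0x7:4|rd=3:3|pad=0:9 ⇒ 0x7600 ⇒ little 00 76
L2: stop op=0x0:4|pad=0:12 ⇒ 0x0000 ⇒ little 00 00
L3: move op=0x9:4|rd=7:3|rs=7:3|pad=0:6 ⇒ 0x9fc0 ⇒ little c0 9f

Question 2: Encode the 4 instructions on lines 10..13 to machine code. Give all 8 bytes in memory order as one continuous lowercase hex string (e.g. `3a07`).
10. incr fields op=0xc:4|rd=3:3|pad=0:9 → word c600h → 00 c6
11. srl fields op=0x2:4|rd=5:3|rs=6:3|pad=0:6 → word 2b80h → 80 2b
12. call fields op=0xa:4|imm=-18:12 → word afeeh → ee af
13. move fields op=0x9:4|rd=6:3|rs=2:3|pad=0:6 → word 9c80h → 80 9c

00c6802beeaf809c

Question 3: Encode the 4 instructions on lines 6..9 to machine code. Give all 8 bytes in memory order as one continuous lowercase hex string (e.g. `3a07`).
71ec0010f68f0000

line 6 (adi): pack op=0xe:4|rd=6:3|imm=113:9 = 0xec71; little→ 71 ec
line 7 (shl): pack op=0x1:4|rd=0:3|rs=0:3|pad=0:6 = 0x1000; little→ 00 10
line 8 (bz): pack op=0x8:4|imm=-10:12 = 0x8ff6; little→ f6 8f
line 9 (stop): pack op=0x0:4|pad=0:12 = 0x0000; little→ 00 00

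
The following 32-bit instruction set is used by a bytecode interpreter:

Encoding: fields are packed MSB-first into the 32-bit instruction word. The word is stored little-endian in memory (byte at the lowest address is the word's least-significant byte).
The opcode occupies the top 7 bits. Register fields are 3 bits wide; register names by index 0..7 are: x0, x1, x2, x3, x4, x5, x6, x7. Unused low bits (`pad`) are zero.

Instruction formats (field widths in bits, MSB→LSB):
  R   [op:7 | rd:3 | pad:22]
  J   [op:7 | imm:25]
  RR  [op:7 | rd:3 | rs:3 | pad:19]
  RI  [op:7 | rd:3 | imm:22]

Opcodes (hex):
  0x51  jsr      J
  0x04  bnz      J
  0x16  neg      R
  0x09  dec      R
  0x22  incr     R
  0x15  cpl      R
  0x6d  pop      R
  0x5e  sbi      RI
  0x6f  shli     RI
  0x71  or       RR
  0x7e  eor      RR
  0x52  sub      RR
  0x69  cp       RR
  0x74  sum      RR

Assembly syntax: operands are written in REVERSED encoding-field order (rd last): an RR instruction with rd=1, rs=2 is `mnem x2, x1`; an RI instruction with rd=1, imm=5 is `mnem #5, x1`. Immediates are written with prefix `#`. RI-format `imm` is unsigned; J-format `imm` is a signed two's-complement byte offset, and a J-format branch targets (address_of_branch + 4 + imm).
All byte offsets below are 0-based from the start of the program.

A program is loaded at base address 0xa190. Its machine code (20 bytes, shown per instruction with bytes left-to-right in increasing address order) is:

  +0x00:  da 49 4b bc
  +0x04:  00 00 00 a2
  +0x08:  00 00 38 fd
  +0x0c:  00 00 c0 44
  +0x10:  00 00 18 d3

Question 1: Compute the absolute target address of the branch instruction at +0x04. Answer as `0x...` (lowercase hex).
[04] 00 00 00 a2 → 0xa2000000
  op=0xa2000000>>25=0x51 ⇒ jsr (J)
  imm: (w>>0)&0x1ffffff=0x0 → #0
  target = base 0xa190 + off 0x04 + 4 + imm 0 = 0xa198

0xa198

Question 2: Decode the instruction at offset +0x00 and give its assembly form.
off 0x00: read da 49 4b bc as little → 0xbc4b49da
  top 7b → 0x5e → sbi [RI]
  [24:22] rd=1 = x1
  [21:0] imm=739802 = #739802

sbi #739802, x1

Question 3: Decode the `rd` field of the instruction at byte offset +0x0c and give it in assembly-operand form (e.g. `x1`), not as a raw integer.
[0c] 00 00 c0 44 → 0x44c00000
  top 7b → 0x22 → incr [R]
  rd@[24:22]=0x3 ⇒ x3

x3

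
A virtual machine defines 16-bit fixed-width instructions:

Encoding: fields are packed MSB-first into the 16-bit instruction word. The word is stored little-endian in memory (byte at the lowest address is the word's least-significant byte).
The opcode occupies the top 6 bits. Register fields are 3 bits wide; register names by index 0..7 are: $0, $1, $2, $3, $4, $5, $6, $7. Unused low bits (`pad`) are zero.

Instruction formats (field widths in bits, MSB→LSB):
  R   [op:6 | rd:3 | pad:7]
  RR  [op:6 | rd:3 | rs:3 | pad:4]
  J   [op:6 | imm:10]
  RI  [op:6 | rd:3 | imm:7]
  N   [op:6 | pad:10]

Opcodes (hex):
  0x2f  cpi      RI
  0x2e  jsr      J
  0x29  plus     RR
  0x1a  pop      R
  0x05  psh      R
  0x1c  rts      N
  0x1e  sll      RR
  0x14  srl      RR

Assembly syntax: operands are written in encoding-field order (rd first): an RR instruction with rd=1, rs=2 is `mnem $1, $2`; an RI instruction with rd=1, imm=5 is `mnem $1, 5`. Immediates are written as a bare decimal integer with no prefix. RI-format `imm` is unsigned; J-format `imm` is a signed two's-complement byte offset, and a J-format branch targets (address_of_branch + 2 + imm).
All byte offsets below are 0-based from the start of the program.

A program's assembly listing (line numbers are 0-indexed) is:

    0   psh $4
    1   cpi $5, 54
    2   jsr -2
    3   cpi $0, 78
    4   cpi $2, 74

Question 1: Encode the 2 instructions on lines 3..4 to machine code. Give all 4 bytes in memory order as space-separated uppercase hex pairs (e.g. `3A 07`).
4E BC 4A BD

3. cpi fields op=0x2f:6|rd=0:3|imm=78:7 → word bc4eh → 4e bc
4. cpi fields op=0x2f:6|rd=2:3|imm=74:7 → word bd4ah → 4a bd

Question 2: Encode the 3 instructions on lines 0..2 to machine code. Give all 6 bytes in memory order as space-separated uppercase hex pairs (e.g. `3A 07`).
00 16 B6 BE FE BB

0. psh fields op=0x5:6|rd=4:3|pad=0:7 → word 1600h → 00 16
1. cpi fields op=0x2f:6|rd=5:3|imm=54:7 → word beb6h → b6 be
2. jsr fields op=0x2e:6|imm=-2:10 → word bbfeh → fe bb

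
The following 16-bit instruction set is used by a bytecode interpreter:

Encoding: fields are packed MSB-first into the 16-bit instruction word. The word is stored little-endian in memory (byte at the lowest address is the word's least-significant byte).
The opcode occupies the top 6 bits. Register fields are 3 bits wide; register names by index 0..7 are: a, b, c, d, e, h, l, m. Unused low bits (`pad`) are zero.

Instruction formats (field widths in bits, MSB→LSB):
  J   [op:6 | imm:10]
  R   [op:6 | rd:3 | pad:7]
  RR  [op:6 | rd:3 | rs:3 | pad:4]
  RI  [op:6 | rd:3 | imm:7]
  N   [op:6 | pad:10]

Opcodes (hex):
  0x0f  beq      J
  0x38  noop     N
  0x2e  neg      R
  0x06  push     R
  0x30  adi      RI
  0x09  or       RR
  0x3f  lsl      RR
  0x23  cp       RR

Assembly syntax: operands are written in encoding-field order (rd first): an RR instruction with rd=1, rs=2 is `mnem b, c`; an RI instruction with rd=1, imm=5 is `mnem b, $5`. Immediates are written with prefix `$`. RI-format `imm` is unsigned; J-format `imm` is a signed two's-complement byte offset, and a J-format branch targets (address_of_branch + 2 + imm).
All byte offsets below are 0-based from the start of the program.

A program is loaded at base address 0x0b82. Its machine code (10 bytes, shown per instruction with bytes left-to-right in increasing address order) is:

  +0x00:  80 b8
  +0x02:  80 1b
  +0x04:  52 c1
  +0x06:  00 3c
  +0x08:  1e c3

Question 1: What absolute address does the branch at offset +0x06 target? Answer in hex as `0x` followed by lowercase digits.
@+06  little-endian(00 3c) = 0x3c00
  top 6b → 0xf → beq [J]
  imm: (w>>0)&0x3ff=0x0 → $0
  target = base 0x0b82 + off 0x06 + 2 + imm 0 = 0x0b8a

0x0b8a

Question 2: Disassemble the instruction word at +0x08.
adi l, $30

+0x08: 1e c3 ⇒ word 0xc31e (little)
  op=0xc31e>>10=0x30 ⇒ adi (RI)
  [9:7] rd=6 = l
  [6:0] imm=30 = $30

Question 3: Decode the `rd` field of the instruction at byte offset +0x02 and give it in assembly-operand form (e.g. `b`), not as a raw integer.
@+02  little-endian(80 1b) = 0x1b80
  top 6b → 0x6 → push [R]
  rd: (w>>7)&0x7=0x7 → m

m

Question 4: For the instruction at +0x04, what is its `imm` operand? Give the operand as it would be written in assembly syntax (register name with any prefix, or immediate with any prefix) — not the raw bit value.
@+04  little-endian(52 c1) = 0xc152
  opcode bits[15:10]=0x30: adi/RI
  rd@[9:7]=0x2 ⇒ c
  imm@[6:0]=0x52 ⇒ $82

$82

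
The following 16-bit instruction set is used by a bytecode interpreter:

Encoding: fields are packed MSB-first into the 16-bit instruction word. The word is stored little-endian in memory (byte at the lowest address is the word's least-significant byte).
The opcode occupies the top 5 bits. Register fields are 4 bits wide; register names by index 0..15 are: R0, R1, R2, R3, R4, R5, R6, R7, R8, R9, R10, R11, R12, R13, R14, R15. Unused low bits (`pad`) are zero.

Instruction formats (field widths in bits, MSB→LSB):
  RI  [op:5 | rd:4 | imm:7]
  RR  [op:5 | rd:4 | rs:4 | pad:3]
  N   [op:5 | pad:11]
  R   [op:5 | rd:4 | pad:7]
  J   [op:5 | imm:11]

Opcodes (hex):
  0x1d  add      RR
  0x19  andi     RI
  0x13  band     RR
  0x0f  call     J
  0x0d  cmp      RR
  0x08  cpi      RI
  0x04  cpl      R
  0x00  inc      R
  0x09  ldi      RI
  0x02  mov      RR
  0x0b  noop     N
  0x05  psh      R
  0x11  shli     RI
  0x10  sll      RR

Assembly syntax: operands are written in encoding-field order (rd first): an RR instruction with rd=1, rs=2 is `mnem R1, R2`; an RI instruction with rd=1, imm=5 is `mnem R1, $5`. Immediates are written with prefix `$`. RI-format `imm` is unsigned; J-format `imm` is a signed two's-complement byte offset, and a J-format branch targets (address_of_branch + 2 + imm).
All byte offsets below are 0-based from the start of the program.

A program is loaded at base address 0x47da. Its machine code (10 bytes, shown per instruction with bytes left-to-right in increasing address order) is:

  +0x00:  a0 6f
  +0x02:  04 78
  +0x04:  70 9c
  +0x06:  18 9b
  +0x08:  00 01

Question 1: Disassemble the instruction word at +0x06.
off 0x06: read 18 9b as little → 0x9b18
  opcode bits[15:11]=0x13: band/RR
  [10:7] rd=6 = R6
  [6:3] rs=3 = R3

band R6, R3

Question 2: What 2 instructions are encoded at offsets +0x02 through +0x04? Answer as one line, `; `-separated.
@+02  little-endian(04 78) = 0x7804
  opcode bits[15:11]=0xf: call/J
  imm@[10:0]=0x4 ⇒ $4
@+04  little-endian(70 9c) = 0x9c70
  opcode bits[15:11]=0x13: band/RR
  rd@[10:7]=0x8 ⇒ R8
  rs@[6:3]=0xe ⇒ R14

call $4; band R8, R14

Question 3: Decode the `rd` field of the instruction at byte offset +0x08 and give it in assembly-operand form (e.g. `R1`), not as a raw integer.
+0x08: 00 01 ⇒ word 0x0100 (little)
  opcode bits[15:11]=0x0: inc/R
  [10:7] rd=2 = R2

R2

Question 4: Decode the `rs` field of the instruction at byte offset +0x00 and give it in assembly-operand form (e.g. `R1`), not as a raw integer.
off 0x00: read a0 6f as little → 0x6fa0
  opcode bits[15:11]=0xd: cmp/RR
  rd: (w>>7)&0xf=0xf → R15
  rs: (w>>3)&0xf=0x4 → R4

R4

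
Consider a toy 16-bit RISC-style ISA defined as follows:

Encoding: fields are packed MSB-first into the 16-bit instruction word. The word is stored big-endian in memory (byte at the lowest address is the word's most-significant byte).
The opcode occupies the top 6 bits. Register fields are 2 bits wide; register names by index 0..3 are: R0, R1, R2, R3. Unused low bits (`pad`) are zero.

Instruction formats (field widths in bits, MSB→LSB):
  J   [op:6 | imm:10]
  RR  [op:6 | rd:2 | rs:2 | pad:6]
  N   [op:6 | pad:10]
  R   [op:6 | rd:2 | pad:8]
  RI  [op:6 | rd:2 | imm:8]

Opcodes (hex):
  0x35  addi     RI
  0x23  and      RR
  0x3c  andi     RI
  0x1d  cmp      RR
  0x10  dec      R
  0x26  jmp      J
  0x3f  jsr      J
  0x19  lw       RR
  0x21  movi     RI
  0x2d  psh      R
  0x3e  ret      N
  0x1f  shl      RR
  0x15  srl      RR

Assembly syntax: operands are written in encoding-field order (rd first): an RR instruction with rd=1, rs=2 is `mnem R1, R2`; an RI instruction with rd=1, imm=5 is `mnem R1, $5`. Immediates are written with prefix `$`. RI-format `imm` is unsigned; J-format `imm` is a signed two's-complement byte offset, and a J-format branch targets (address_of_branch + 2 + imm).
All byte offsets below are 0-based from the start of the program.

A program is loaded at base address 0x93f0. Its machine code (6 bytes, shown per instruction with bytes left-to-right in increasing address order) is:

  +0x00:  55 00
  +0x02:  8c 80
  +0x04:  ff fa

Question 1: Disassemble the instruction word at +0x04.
jsr $-6

off 0x04: read ff fa as big → 0xfffa
  op=0xfffa>>10=0x3f ⇒ jsr (J)
  imm@[9:0]=0x3fa (s10→-6) ⇒ $-6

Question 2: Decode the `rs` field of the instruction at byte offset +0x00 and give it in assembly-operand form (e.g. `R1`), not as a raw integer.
R0

+0x00: 55 00 ⇒ word 0x5500 (big)
  top 6b → 0x15 → srl [RR]
  [9:8] rd=1 = R1
  [7:6] rs=0 = R0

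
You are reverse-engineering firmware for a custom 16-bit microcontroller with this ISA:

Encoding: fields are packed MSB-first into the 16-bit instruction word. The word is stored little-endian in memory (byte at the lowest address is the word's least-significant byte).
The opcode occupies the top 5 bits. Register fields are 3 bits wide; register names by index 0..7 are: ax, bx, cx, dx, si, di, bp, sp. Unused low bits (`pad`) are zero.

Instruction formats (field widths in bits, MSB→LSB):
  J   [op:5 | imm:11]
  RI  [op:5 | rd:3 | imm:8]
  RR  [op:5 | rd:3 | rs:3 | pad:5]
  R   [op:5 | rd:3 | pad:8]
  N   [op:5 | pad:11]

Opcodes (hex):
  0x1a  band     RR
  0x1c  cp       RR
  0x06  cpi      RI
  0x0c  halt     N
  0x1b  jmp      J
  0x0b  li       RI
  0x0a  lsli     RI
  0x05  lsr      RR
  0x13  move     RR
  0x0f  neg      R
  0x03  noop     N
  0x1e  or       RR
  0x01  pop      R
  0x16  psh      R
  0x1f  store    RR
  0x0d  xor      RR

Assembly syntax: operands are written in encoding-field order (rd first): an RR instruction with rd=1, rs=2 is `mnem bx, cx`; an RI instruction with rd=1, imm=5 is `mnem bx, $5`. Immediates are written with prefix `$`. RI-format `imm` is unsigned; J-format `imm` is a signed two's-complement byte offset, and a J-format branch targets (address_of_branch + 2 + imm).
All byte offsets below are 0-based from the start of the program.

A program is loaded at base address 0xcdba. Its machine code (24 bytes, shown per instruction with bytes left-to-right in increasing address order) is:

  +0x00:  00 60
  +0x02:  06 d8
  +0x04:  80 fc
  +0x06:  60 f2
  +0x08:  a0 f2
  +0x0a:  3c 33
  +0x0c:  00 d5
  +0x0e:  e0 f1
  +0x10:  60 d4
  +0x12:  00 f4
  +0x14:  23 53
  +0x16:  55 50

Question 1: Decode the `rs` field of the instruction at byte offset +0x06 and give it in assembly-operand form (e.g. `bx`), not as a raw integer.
off 0x06: read 60 f2 as little → 0xf260
  opcode bits[15:11]=0x1e: or/RR
  rd: (w>>8)&0x7=0x2 → cx
  rs: (w>>5)&0x7=0x3 → dx

dx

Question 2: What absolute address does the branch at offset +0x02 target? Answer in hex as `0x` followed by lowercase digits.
+0x02: 06 d8 ⇒ word 0xd806 (little)
  opcode bits[15:11]=0x1b: jmp/J
  imm: (w>>0)&0x7ff=0x6 → $6
  target = base 0xcdba + off 0x02 + 2 + imm 6 = 0xcdc4

0xcdc4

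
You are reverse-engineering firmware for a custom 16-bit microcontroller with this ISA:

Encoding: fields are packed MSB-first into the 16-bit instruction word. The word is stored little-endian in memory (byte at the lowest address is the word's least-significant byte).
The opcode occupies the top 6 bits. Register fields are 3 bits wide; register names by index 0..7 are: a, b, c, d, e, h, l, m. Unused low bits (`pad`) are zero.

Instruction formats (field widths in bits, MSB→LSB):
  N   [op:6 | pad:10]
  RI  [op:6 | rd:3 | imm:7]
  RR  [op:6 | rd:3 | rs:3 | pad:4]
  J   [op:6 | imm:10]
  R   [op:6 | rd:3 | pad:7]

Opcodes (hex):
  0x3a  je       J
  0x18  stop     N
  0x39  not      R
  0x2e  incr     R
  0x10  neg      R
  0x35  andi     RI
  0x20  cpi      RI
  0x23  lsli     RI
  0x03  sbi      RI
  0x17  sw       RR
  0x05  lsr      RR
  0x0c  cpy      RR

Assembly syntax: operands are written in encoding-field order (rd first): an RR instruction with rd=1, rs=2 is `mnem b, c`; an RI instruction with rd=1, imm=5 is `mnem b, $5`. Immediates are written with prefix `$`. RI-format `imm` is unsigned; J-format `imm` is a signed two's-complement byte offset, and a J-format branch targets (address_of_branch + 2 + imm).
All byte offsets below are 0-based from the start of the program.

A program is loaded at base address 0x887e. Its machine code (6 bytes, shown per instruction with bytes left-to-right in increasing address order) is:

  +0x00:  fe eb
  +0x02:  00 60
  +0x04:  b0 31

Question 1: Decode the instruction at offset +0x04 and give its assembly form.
off 0x04: read b0 31 as little → 0x31b0
  opcode bits[15:10]=0xc: cpy/RR
  [9:7] rd=3 = d
  [6:4] rs=3 = d

cpy d, d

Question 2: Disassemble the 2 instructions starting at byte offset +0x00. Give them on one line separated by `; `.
je $-2; stop

@+00  little-endian(fe eb) = 0xebfe
  opcode bits[15:10]=0x3a: je/J
  imm: (w>>0)&0x3ff=0x3fe (s10→-2) → $-2
@+02  little-endian(00 60) = 0x6000
  opcode bits[15:10]=0x18: stop/N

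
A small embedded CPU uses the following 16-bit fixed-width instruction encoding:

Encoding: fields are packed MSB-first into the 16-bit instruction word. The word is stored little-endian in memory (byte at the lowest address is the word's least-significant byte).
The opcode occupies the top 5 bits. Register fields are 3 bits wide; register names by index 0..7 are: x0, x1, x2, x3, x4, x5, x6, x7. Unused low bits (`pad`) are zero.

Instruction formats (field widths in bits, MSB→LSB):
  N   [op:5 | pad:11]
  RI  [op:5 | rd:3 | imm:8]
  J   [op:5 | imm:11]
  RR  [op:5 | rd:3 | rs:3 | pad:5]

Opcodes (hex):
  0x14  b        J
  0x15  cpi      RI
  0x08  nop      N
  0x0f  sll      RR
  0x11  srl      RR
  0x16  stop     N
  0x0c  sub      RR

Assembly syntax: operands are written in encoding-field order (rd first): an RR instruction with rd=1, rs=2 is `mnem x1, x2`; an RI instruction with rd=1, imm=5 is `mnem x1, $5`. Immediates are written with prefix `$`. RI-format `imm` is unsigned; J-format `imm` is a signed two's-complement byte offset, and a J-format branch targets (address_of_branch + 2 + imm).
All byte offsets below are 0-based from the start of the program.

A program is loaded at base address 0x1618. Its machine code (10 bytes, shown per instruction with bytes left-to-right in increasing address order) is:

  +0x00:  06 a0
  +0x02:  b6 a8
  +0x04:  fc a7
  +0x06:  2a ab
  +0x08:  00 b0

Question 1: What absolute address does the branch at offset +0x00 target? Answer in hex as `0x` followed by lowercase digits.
0x1620

[00] 06 a0 → 0xa006
  top 5b → 0x14 → b [J]
  imm@[10:0]=0x6 ⇒ $6
  target = base 0x1618 + off 0x00 + 2 + imm 6 = 0x1620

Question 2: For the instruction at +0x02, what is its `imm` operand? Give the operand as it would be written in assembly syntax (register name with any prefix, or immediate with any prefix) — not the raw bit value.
$182

+0x02: b6 a8 ⇒ word 0xa8b6 (little)
  top 5b → 0x15 → cpi [RI]
  rd@[10:8]=0x0 ⇒ x0
  imm@[7:0]=0xb6 ⇒ $182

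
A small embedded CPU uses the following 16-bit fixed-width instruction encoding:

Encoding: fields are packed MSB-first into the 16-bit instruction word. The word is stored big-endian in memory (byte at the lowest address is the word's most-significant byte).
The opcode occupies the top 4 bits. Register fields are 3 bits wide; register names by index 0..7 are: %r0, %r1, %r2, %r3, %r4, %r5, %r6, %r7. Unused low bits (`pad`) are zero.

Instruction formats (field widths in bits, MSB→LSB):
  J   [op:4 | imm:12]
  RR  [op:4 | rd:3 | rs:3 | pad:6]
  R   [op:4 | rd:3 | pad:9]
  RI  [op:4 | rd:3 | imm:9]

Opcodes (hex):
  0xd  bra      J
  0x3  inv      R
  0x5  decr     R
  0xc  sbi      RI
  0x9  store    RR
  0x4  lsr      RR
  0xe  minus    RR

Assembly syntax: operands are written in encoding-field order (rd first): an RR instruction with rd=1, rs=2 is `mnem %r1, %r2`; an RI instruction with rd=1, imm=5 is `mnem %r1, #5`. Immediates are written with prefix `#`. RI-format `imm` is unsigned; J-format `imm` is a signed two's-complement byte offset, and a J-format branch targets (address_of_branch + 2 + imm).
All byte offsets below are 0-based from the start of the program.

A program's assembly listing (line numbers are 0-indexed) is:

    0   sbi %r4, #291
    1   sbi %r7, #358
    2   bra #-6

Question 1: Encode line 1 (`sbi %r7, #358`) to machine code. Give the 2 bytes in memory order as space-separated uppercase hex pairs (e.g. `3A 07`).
1. sbi fields op=0xc:4|rd=7:3|imm=358:9 → word cf66h → cf 66

CF 66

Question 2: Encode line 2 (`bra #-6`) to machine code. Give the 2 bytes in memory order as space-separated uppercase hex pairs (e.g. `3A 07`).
L2: bra op=0xd:4|imm=-6:12 ⇒ 0xdffa ⇒ big df fa

DF FA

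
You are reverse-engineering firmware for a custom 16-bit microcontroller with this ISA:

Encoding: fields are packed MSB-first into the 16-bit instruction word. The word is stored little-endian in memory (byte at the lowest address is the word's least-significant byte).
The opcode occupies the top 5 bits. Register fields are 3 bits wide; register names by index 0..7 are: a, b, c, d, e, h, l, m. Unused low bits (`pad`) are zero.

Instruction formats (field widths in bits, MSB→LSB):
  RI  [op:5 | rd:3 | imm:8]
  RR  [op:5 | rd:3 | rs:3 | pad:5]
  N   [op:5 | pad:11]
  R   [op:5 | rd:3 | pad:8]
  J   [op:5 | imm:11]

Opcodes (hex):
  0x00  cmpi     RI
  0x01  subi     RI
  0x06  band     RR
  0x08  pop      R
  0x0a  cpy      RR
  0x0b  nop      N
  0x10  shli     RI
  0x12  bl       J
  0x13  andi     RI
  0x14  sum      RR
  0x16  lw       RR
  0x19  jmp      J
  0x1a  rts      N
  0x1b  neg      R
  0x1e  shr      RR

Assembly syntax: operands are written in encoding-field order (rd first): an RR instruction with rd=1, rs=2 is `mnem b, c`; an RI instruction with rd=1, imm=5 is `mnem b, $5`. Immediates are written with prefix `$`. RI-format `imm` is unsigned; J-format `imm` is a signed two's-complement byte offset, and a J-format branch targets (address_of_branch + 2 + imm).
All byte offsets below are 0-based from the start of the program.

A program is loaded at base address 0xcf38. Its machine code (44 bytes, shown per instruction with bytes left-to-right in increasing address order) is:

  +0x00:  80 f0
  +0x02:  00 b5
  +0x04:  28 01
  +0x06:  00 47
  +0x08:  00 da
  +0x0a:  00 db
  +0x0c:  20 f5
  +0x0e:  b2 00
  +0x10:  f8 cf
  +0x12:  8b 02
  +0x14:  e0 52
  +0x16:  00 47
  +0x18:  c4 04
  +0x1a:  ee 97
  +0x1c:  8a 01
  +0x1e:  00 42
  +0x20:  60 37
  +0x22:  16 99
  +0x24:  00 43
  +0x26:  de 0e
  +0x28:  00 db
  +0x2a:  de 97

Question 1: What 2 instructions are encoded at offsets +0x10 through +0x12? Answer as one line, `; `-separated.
jmp $-8; cmpi c, $139

off 0x10: read f8 cf as little → 0xcff8
  top 5b → 0x19 → jmp [J]
  [10:0] imm=2040 (s11→-8) = $-8
off 0x12: read 8b 02 as little → 0x028b
  top 5b → 0x0 → cmpi [RI]
  [10:8] rd=2 = c
  [7:0] imm=139 = $139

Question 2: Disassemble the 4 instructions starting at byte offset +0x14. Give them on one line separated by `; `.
[14] e0 52 → 0x52e0
  op=0x52e0>>11=0xa ⇒ cpy (RR)
  rd@[10:8]=0x2 ⇒ c
  rs@[7:5]=0x7 ⇒ m
[16] 00 47 → 0x4700
  op=0x4700>>11=0x8 ⇒ pop (R)
  rd@[10:8]=0x7 ⇒ m
[18] c4 04 → 0x04c4
  op=0x04c4>>11=0x0 ⇒ cmpi (RI)
  rd@[10:8]=0x4 ⇒ e
  imm@[7:0]=0xc4 ⇒ $196
[1a] ee 97 → 0x97ee
  op=0x97ee>>11=0x12 ⇒ bl (J)
  imm@[10:0]=0x7ee (s11→-18) ⇒ $-18

cpy c, m; pop m; cmpi e, $196; bl $-18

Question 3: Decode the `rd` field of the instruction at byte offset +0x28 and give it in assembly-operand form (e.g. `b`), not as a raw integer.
@+28  little-endian(00 db) = 0xdb00
  op=0xdb00>>11=0x1b ⇒ neg (R)
  rd@[10:8]=0x3 ⇒ d

d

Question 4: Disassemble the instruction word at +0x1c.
cmpi b, $138

[1c] 8a 01 → 0x018a
  opcode bits[15:11]=0x0: cmpi/RI
  rd: (w>>8)&0x7=0x1 → b
  imm: (w>>0)&0xff=0x8a → $138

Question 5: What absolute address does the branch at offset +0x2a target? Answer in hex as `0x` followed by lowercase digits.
0xcf42

off 0x2a: read de 97 as little → 0x97de
  op=0x97de>>11=0x12 ⇒ bl (J)
  imm@[10:0]=0x7de (s11→-34) ⇒ $-34
  target = base 0xcf38 + off 0x2a + 2 + imm -34 = 0xcf42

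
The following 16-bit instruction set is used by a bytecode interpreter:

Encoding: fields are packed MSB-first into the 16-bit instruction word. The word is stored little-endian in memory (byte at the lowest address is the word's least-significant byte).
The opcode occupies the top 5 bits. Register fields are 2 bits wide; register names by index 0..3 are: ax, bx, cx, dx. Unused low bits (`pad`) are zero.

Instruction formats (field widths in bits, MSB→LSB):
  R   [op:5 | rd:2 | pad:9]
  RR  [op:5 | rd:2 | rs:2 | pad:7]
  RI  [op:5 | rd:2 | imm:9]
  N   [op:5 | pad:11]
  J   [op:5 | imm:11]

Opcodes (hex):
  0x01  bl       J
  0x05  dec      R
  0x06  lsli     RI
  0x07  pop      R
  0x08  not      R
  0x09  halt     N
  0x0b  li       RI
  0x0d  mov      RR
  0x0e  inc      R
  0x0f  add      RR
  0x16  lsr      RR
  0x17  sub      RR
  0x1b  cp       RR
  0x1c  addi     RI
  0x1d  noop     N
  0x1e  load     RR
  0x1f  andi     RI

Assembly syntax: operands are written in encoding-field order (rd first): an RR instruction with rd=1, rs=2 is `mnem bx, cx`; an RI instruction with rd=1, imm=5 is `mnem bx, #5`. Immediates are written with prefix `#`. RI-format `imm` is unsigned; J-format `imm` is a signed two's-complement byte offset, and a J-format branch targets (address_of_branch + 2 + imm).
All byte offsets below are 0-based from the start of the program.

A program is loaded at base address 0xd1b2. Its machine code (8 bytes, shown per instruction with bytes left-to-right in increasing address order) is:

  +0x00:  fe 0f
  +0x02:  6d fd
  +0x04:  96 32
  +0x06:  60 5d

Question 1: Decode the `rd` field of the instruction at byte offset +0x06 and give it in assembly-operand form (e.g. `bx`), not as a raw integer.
off 0x06: read 60 5d as little → 0x5d60
  top 5b → 0xb → li [RI]
  rd@[10:9]=0x2 ⇒ cx
  imm@[8:0]=0x160 ⇒ #352

cx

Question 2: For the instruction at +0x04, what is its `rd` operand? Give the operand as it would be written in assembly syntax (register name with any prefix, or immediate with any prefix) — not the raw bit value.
bx

+0x04: 96 32 ⇒ word 0x3296 (little)
  opcode bits[15:11]=0x6: lsli/RI
  [10:9] rd=1 = bx
  [8:0] imm=150 = #150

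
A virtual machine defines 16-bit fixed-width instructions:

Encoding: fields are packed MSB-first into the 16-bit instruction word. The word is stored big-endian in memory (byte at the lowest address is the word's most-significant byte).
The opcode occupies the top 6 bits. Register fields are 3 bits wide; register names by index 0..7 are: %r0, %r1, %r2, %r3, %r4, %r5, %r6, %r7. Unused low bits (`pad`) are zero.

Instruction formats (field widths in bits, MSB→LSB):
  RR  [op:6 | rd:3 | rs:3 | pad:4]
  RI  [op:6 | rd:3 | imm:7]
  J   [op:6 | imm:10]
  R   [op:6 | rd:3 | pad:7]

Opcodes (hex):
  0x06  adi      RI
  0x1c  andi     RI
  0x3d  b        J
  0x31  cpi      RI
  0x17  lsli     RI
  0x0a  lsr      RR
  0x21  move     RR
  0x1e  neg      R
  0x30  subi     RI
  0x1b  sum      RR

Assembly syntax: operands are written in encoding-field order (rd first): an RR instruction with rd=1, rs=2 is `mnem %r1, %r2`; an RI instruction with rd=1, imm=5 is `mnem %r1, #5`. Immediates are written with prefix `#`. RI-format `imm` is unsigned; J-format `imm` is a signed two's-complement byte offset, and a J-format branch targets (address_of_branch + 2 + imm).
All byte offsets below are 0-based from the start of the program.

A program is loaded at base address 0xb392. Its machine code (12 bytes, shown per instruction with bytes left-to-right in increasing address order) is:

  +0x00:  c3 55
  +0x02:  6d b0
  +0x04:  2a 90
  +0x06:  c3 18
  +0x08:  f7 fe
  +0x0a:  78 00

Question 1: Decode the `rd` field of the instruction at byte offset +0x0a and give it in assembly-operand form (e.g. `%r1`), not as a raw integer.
%r0

@+0a  big-endian(78 00) = 0x7800
  op=0x7800>>10=0x1e ⇒ neg (R)
  rd: (w>>7)&0x7=0x0 → %r0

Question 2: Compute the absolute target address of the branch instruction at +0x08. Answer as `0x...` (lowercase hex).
off 0x08: read f7 fe as big → 0xf7fe
  op=0xf7fe>>10=0x3d ⇒ b (J)
  [9:0] imm=1022 (s10→-2) = #-2
  target = base 0xb392 + off 0x08 + 2 + imm -2 = 0xb39a

0xb39a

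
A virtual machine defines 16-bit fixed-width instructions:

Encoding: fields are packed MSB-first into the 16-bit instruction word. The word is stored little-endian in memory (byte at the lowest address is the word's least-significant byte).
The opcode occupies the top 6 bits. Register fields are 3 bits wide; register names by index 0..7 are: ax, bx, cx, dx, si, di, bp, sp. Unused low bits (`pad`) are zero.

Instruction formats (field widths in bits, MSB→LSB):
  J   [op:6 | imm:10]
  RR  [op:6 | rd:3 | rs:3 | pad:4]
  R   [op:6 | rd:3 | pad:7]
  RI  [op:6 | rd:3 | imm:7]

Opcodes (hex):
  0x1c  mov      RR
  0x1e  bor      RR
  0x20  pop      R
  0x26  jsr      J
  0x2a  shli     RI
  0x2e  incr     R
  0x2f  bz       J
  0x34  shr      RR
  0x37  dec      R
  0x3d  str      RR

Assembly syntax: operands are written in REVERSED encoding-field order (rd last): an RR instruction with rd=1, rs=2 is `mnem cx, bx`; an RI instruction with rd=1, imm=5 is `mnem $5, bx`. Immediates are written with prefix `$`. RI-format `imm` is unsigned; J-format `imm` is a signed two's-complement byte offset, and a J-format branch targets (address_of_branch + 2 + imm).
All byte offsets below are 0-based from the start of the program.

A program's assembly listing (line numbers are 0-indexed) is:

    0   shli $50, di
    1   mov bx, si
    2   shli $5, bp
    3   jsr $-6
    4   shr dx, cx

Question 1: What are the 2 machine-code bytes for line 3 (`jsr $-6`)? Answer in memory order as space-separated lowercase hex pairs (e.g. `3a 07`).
L3: jsr op=0x26:6|imm=-6:10 ⇒ 0x9bfa ⇒ little fa 9b

fa 9b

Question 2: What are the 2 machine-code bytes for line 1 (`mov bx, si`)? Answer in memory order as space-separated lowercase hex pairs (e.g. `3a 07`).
10 72

L1: mov op=0x1c:6|rd=4:3|rs=1:3|pad=0:4 ⇒ 0x7210 ⇒ little 10 72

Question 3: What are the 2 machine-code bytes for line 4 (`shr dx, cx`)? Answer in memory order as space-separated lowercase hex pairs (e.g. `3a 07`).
30 d1

L4: shr op=0x34:6|rd=2:3|rs=3:3|pad=0:4 ⇒ 0xd130 ⇒ little 30 d1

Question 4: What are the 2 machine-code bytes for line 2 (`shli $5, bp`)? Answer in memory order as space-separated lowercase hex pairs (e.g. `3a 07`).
05 ab

L2: shli op=0x2a:6|rd=6:3|imm=5:7 ⇒ 0xab05 ⇒ little 05 ab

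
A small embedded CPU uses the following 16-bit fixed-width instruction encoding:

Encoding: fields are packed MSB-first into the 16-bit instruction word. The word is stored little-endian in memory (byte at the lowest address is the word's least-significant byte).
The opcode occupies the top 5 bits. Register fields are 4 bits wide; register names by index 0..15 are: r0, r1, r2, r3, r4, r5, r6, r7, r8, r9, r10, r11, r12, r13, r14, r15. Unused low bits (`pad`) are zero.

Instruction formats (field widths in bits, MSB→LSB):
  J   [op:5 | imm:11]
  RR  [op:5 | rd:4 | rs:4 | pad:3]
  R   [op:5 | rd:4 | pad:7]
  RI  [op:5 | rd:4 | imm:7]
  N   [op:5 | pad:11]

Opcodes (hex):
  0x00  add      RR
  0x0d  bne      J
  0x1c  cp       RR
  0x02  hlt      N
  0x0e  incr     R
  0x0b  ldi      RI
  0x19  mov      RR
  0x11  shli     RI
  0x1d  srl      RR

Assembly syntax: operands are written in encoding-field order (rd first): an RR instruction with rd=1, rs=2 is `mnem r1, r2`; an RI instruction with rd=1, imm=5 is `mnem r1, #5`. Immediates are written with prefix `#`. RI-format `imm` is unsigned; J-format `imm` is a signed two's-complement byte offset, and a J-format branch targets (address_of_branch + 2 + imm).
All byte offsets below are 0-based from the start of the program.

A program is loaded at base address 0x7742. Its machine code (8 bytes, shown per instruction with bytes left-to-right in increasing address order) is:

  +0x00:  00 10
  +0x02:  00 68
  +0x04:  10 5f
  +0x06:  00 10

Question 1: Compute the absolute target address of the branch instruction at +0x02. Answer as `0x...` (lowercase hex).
0x7746

@+02  little-endian(00 68) = 0x6800
  op=0x6800>>11=0xd ⇒ bne (J)
  imm: (w>>0)&0x7ff=0x0 → #0
  target = base 0x7742 + off 0x02 + 2 + imm 0 = 0x7746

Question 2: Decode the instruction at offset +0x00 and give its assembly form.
hlt

@+00  little-endian(00 10) = 0x1000
  top 5b → 0x2 → hlt [N]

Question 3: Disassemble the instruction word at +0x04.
+0x04: 10 5f ⇒ word 0x5f10 (little)
  opcode bits[15:11]=0xb: ldi/RI
  rd: (w>>7)&0xf=0xe → r14
  imm: (w>>0)&0x7f=0x10 → #16

ldi r14, #16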